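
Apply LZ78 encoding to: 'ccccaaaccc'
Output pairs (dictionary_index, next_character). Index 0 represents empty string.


LZ78 encoding steps:
Dictionary: {0: ''}
Step 1: w='' (idx 0), next='c' -> output (0, 'c'), add 'c' as idx 1
Step 2: w='c' (idx 1), next='c' -> output (1, 'c'), add 'cc' as idx 2
Step 3: w='c' (idx 1), next='a' -> output (1, 'a'), add 'ca' as idx 3
Step 4: w='' (idx 0), next='a' -> output (0, 'a'), add 'a' as idx 4
Step 5: w='a' (idx 4), next='c' -> output (4, 'c'), add 'ac' as idx 5
Step 6: w='cc' (idx 2), end of input -> output (2, '')


Encoded: [(0, 'c'), (1, 'c'), (1, 'a'), (0, 'a'), (4, 'c'), (2, '')]


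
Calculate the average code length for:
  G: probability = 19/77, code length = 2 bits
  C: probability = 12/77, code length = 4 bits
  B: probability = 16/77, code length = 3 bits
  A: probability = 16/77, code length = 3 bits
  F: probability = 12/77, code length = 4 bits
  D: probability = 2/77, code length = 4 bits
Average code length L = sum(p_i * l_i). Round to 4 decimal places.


Weighted contributions p_i * l_i:
  G: (19/77) * 2 = 38/77
  C: (12/77) * 4 = 48/77
  B: (16/77) * 3 = 48/77
  A: (16/77) * 3 = 48/77
  F: (12/77) * 4 = 48/77
  D: (2/77) * 4 = 8/77
Sum = (38 + 48 + 48 + 48 + 48 + 8)/77 = 238/77

L = 238/77 = 3.0909 bits/symbol


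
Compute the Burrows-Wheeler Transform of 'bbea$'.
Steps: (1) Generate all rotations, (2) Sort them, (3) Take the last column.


Rotations (sorted):
  0: $bbea -> last char: a
  1: a$bbe -> last char: e
  2: bbea$ -> last char: $
  3: bea$b -> last char: b
  4: ea$bb -> last char: b


BWT = ae$bb


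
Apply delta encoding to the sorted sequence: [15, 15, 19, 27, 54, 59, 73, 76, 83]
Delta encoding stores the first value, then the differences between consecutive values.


First value: 15
Deltas:
  15 - 15 = 0
  19 - 15 = 4
  27 - 19 = 8
  54 - 27 = 27
  59 - 54 = 5
  73 - 59 = 14
  76 - 73 = 3
  83 - 76 = 7


Delta encoded: [15, 0, 4, 8, 27, 5, 14, 3, 7]


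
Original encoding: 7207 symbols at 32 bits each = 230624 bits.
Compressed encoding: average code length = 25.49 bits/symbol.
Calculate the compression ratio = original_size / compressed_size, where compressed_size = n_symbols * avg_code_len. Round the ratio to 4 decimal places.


original_size = n_symbols * orig_bits = 7207 * 32 = 230624 bits
compressed_size = n_symbols * avg_code_len = 7207 * 25.49 = 183706.43 bits
ratio = original_size / compressed_size = 230624 / 183706.43 = 1.2554

Compression ratio = 1.2554


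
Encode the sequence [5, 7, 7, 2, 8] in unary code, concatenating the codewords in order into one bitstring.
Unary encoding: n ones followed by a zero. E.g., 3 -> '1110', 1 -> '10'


Encode each number as n ones followed by a terminating 0:
  5 -> 111110 (6 bits)
  7 -> 11111110 (8 bits)
  7 -> 11111110 (8 bits)
  2 -> 110 (3 bits)
  8 -> 111111110 (9 bits)
Total length = 6 + 8 + 8 + 3 + 9 = 34 bits.

Unary([5, 7, 7, 2, 8]) = 1111101111111011111110110111111110 (34 bits)


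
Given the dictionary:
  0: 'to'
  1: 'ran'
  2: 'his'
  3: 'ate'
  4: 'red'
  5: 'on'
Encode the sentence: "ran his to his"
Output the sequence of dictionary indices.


Look up each word in the dictionary:
  'ran' -> 1
  'his' -> 2
  'to' -> 0
  'his' -> 2

Encoded: [1, 2, 0, 2]


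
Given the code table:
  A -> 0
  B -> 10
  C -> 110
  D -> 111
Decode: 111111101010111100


Decoding:
111 -> D
111 -> D
10 -> B
10 -> B
10 -> B
111 -> D
10 -> B
0 -> A


Result: DDBBBDBA


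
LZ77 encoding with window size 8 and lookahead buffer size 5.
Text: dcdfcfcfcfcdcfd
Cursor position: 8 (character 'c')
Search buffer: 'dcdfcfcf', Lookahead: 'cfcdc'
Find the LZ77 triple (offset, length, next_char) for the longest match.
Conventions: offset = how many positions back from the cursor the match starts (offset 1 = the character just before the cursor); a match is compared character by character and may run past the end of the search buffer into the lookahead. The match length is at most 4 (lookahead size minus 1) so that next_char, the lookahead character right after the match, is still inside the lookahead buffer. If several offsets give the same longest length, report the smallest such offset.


Try each offset into the search buffer:
  offset=1 (pos 7, char 'f'): match length 0
  offset=2 (pos 6, char 'c'): match length 3
  offset=3 (pos 5, char 'f'): match length 0
  offset=4 (pos 4, char 'c'): match length 3
  offset=5 (pos 3, char 'f'): match length 0
  offset=6 (pos 2, char 'd'): match length 0
  offset=7 (pos 1, char 'c'): match length 1
  offset=8 (pos 0, char 'd'): match length 0
Longest match has length 3, found at offsets 2, 4; take the smallest, offset 2.
next_char = character at position 8 + 3 = 11 -> 'd'

Best match: offset=2, length=3 (matching 'cfc' starting at position 6)
LZ77 triple: (2, 3, 'd')


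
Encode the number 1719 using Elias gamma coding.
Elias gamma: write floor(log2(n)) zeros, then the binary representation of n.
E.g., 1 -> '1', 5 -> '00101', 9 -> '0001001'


num_bits = floor(log2(1719)) + 1 = 11
leading_zeros = num_bits - 1 = 10
binary(1719) = 11010110111

Elias gamma(1719) = '0000000000' + '11010110111' = 000000000011010110111 (21 bits)


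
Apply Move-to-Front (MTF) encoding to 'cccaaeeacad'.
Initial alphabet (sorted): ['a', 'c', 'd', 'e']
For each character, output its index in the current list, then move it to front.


MTF encoding:
'c': index 1 in ['a', 'c', 'd', 'e'] -> ['c', 'a', 'd', 'e']
'c': index 0 in ['c', 'a', 'd', 'e'] -> ['c', 'a', 'd', 'e']
'c': index 0 in ['c', 'a', 'd', 'e'] -> ['c', 'a', 'd', 'e']
'a': index 1 in ['c', 'a', 'd', 'e'] -> ['a', 'c', 'd', 'e']
'a': index 0 in ['a', 'c', 'd', 'e'] -> ['a', 'c', 'd', 'e']
'e': index 3 in ['a', 'c', 'd', 'e'] -> ['e', 'a', 'c', 'd']
'e': index 0 in ['e', 'a', 'c', 'd'] -> ['e', 'a', 'c', 'd']
'a': index 1 in ['e', 'a', 'c', 'd'] -> ['a', 'e', 'c', 'd']
'c': index 2 in ['a', 'e', 'c', 'd'] -> ['c', 'a', 'e', 'd']
'a': index 1 in ['c', 'a', 'e', 'd'] -> ['a', 'c', 'e', 'd']
'd': index 3 in ['a', 'c', 'e', 'd'] -> ['d', 'a', 'c', 'e']


Output: [1, 0, 0, 1, 0, 3, 0, 1, 2, 1, 3]


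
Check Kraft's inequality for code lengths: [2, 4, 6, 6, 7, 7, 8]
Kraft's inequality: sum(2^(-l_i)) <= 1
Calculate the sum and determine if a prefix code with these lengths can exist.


Sum = 2^(-2) + 2^(-4) + 2^(-6) + 2^(-6) + 2^(-7) + 2^(-7) + 2^(-8)
    = 0.25 + 0.0625 + 0.015625 + 0.015625 + 0.0078125 + 0.0078125 + 0.00390625
    = 93/256 = 0.36328125
Since 0.36328125 <= 1, Kraft's inequality IS satisfied.
A prefix code with these lengths CAN exist.

Kraft sum = 0.36328125. Satisfied.


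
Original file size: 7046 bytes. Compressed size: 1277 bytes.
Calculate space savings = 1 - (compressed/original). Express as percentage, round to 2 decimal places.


ratio = compressed/original = 1277/7046 = 0.181238
savings = 1 - ratio = 1 - 0.181238 = 0.818762
as a percentage: 0.818762 * 100 = 81.88%

Space savings = 1 - 1277/7046 = 81.88%


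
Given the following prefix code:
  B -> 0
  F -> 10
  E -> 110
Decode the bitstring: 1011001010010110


Decoding step by step:
Bits 10 -> F
Bits 110 -> E
Bits 0 -> B
Bits 10 -> F
Bits 10 -> F
Bits 0 -> B
Bits 10 -> F
Bits 110 -> E


Decoded message: FEBFFBFE


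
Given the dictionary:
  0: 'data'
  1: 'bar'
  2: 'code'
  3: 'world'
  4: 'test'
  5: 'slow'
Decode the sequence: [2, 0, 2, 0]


Look up each index in the dictionary:
  2 -> 'code'
  0 -> 'data'
  2 -> 'code'
  0 -> 'data'

Decoded: "code data code data"


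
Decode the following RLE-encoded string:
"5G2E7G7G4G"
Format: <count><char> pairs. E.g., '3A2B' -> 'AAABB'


Expanding each <count><char> pair:
  5G -> 'GGGGG'
  2E -> 'EE'
  7G -> 'GGGGGGG'
  7G -> 'GGGGGGG'
  4G -> 'GGGG'

Decoded = GGGGGEEGGGGGGGGGGGGGGGGGG


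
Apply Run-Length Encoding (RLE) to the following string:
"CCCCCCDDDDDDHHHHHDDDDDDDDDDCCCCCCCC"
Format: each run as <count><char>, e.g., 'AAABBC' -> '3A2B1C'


Scanning runs left to right:
  i=0: run of 'C' x 6 -> '6C'
  i=6: run of 'D' x 6 -> '6D'
  i=12: run of 'H' x 5 -> '5H'
  i=17: run of 'D' x 10 -> '10D'
  i=27: run of 'C' x 8 -> '8C'

RLE = 6C6D5H10D8C


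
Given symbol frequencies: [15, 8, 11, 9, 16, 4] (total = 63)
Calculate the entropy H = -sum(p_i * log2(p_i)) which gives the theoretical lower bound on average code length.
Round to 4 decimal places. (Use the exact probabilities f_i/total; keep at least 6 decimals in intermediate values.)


Per-symbol terms -p_i * log2(p_i) with p_i = f_i/63:
  p = 15/63 = 0.238095: log2(p) = -2.070389, -p*log2(p) = 0.492950
  p = 8/63 = 0.126984: log2(p) = -2.977280, -p*log2(p) = 0.378067
  p = 11/63 = 0.174603: log2(p) = -2.517848, -p*log2(p) = 0.439624
  p = 9/63 = 0.142857: log2(p) = -2.807355, -p*log2(p) = 0.401051
  p = 16/63 = 0.253968: log2(p) = -1.977280, -p*log2(p) = 0.502166
  p = 4/63 = 0.063492: log2(p) = -3.977280, -p*log2(p) = 0.252526
H = 0.492950 + 0.378067 + 0.439624 + 0.401051 + 0.502166 + 0.252526 = 2.466384

H = 2.4664 bits/symbol


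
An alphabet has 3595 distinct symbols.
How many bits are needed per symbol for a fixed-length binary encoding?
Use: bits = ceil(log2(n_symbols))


log2(3595) = 11.8118
Bracket: 2^11 = 2048 < 3595 <= 2^12 = 4096
So ceil(log2(3595)) = 12

bits = ceil(log2(3595)) = ceil(11.8118) = 12 bits


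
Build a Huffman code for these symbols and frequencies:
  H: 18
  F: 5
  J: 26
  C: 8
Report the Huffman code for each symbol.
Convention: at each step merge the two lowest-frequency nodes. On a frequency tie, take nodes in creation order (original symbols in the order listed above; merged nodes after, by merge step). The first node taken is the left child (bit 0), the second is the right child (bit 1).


Huffman tree construction:
Step 1: Merge F(5) + C(8) = 13
Step 2: Merge (F+C)(13) + H(18) = 31
Step 3: Merge J(26) + ((F+C)+H)(31) = 57
Read each symbol's code off the tree from the root (left child = 0, right child = 1).

Codes:
  H: 11 (length 2)
  F: 100 (length 3)
  J: 0 (length 1)
  C: 101 (length 3)
Average code length: 101/57 = 1.7719 bits/symbol


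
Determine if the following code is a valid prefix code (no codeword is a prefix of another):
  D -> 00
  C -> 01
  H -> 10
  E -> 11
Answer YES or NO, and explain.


Checking each pair (does one codeword prefix another?):
  D='00' vs C='01': no prefix
  D='00' vs H='10': no prefix
  D='00' vs E='11': no prefix
  C='01' vs D='00': no prefix
  C='01' vs H='10': no prefix
  C='01' vs E='11': no prefix
  H='10' vs D='00': no prefix
  H='10' vs C='01': no prefix
  H='10' vs E='11': no prefix
  E='11' vs D='00': no prefix
  E='11' vs C='01': no prefix
  E='11' vs H='10': no prefix
No violation found over all pairs.

YES -- this is a valid prefix code. No codeword is a prefix of any other codeword.


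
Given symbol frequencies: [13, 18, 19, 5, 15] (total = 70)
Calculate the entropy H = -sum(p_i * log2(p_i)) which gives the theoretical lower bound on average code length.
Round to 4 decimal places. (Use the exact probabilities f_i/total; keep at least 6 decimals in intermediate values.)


Per-symbol terms -p_i * log2(p_i) with p_i = f_i/70:
  p = 13/70 = 0.185714: log2(p) = -2.428843, -p*log2(p) = 0.451071
  p = 18/70 = 0.257143: log2(p) = -1.959358, -p*log2(p) = 0.503835
  p = 19/70 = 0.271429: log2(p) = -1.881356, -p*log2(p) = 0.510654
  p = 5/70 = 0.071429: log2(p) = -3.807355, -p*log2(p) = 0.271954
  p = 15/70 = 0.214286: log2(p) = -2.222392, -p*log2(p) = 0.476227
H = 0.451071 + 0.503835 + 0.510654 + 0.271954 + 0.476227 = 2.213741

H = 2.2137 bits/symbol


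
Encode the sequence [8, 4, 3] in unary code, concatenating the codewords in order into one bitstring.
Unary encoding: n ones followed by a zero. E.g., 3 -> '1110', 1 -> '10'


Encode each number as n ones followed by a terminating 0:
  8 -> 111111110 (9 bits)
  4 -> 11110 (5 bits)
  3 -> 1110 (4 bits)
Total length = 9 + 5 + 4 = 18 bits.

Unary([8, 4, 3]) = 111111110111101110 (18 bits)


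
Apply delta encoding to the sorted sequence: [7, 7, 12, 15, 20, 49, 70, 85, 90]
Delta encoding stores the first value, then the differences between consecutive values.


First value: 7
Deltas:
  7 - 7 = 0
  12 - 7 = 5
  15 - 12 = 3
  20 - 15 = 5
  49 - 20 = 29
  70 - 49 = 21
  85 - 70 = 15
  90 - 85 = 5


Delta encoded: [7, 0, 5, 3, 5, 29, 21, 15, 5]


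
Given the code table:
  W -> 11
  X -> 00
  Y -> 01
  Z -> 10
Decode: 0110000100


Decoding:
01 -> Y
10 -> Z
00 -> X
01 -> Y
00 -> X


Result: YZXYX


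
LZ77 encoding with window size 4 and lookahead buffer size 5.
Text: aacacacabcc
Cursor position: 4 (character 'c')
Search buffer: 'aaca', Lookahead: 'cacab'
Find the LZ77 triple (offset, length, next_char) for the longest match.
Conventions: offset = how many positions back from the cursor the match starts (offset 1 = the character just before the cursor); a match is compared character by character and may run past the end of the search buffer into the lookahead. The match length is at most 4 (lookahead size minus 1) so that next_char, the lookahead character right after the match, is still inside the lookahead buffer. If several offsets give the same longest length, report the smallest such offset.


Try each offset into the search buffer:
  offset=1 (pos 3, char 'a'): match length 0
  offset=2 (pos 2, char 'c'): match length 4
  offset=3 (pos 1, char 'a'): match length 0
  offset=4 (pos 0, char 'a'): match length 0
Longest match has length 4 at offset 2.
next_char = character at position 4 + 4 = 8 -> 'b'

Best match: offset=2, length=4 (matching 'caca' starting at position 2)
LZ77 triple: (2, 4, 'b')


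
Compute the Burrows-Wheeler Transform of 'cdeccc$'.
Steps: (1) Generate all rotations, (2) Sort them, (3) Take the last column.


Rotations (sorted):
  0: $cdeccc -> last char: c
  1: c$cdecc -> last char: c
  2: cc$cdec -> last char: c
  3: ccc$cde -> last char: e
  4: cdeccc$ -> last char: $
  5: deccc$c -> last char: c
  6: eccc$cd -> last char: d


BWT = ccce$cd


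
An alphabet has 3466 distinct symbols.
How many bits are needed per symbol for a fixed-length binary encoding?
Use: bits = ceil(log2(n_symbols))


log2(3466) = 11.7591
Bracket: 2^11 = 2048 < 3466 <= 2^12 = 4096
So ceil(log2(3466)) = 12

bits = ceil(log2(3466)) = ceil(11.7591) = 12 bits


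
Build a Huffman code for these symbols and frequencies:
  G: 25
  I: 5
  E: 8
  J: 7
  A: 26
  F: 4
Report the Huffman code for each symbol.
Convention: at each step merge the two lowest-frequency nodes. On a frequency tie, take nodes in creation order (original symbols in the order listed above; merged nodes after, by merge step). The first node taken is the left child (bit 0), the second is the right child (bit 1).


Huffman tree construction:
Step 1: Merge F(4) + I(5) = 9
Step 2: Merge J(7) + E(8) = 15
Step 3: Merge (F+I)(9) + (J+E)(15) = 24
Step 4: Merge ((F+I)+(J+E))(24) + G(25) = 49
Step 5: Merge A(26) + (((F+I)+(J+E))+G)(49) = 75
Read each symbol's code off the tree from the root (left child = 0, right child = 1).

Codes:
  G: 11 (length 2)
  I: 1001 (length 4)
  E: 1011 (length 4)
  J: 1010 (length 4)
  A: 0 (length 1)
  F: 1000 (length 4)
Average code length: 172/75 = 2.2933 bits/symbol


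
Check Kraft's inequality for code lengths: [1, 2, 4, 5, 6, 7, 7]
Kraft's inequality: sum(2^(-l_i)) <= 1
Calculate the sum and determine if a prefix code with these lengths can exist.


Sum = 2^(-1) + 2^(-2) + 2^(-4) + 2^(-5) + 2^(-6) + 2^(-7) + 2^(-7)
    = 0.5 + 0.25 + 0.0625 + 0.03125 + 0.015625 + 0.0078125 + 0.0078125
    = 112/128 = 0.875
Since 0.875 <= 1, Kraft's inequality IS satisfied.
A prefix code with these lengths CAN exist.

Kraft sum = 0.875. Satisfied.


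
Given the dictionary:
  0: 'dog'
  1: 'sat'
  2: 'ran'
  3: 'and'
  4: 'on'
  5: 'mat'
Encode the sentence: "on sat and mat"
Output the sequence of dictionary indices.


Look up each word in the dictionary:
  'on' -> 4
  'sat' -> 1
  'and' -> 3
  'mat' -> 5

Encoded: [4, 1, 3, 5]


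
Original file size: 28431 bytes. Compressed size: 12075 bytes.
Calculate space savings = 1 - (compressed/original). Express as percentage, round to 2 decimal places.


ratio = compressed/original = 12075/28431 = 0.424712
savings = 1 - ratio = 1 - 0.424712 = 0.575288
as a percentage: 0.575288 * 100 = 57.53%

Space savings = 1 - 12075/28431 = 57.53%


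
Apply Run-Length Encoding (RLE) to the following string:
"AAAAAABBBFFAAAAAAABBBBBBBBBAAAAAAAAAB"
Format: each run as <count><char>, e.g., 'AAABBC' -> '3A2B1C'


Scanning runs left to right:
  i=0: run of 'A' x 6 -> '6A'
  i=6: run of 'B' x 3 -> '3B'
  i=9: run of 'F' x 2 -> '2F'
  i=11: run of 'A' x 7 -> '7A'
  i=18: run of 'B' x 9 -> '9B'
  i=27: run of 'A' x 9 -> '9A'
  i=36: run of 'B' x 1 -> '1B'

RLE = 6A3B2F7A9B9A1B


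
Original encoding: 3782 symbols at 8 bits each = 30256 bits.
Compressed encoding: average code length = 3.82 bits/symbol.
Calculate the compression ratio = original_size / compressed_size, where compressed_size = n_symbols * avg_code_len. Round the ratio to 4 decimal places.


original_size = n_symbols * orig_bits = 3782 * 8 = 30256 bits
compressed_size = n_symbols * avg_code_len = 3782 * 3.82 = 14447.24 bits
ratio = original_size / compressed_size = 30256 / 14447.24 = 2.0942

Compression ratio = 2.0942


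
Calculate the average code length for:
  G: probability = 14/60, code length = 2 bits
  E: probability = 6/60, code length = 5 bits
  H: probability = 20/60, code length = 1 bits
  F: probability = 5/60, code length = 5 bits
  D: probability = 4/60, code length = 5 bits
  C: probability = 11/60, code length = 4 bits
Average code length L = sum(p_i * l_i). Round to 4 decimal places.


Weighted contributions p_i * l_i:
  G: (14/60) * 2 = 28/60
  E: (6/60) * 5 = 30/60
  H: (20/60) * 1 = 20/60
  F: (5/60) * 5 = 25/60
  D: (4/60) * 5 = 20/60
  C: (11/60) * 4 = 44/60
Sum = (28 + 30 + 20 + 25 + 20 + 44)/60 = 167/60

L = 167/60 = 2.7833 bits/symbol


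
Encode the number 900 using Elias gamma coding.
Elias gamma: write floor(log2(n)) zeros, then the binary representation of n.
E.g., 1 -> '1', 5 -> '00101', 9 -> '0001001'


num_bits = floor(log2(900)) + 1 = 10
leading_zeros = num_bits - 1 = 9
binary(900) = 1110000100

Elias gamma(900) = '000000000' + '1110000100' = 0000000001110000100 (19 bits)


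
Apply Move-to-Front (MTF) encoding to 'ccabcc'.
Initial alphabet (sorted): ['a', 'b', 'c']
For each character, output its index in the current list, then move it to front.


MTF encoding:
'c': index 2 in ['a', 'b', 'c'] -> ['c', 'a', 'b']
'c': index 0 in ['c', 'a', 'b'] -> ['c', 'a', 'b']
'a': index 1 in ['c', 'a', 'b'] -> ['a', 'c', 'b']
'b': index 2 in ['a', 'c', 'b'] -> ['b', 'a', 'c']
'c': index 2 in ['b', 'a', 'c'] -> ['c', 'b', 'a']
'c': index 0 in ['c', 'b', 'a'] -> ['c', 'b', 'a']


Output: [2, 0, 1, 2, 2, 0]


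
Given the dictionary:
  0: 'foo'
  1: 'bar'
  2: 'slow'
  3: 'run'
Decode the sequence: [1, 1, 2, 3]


Look up each index in the dictionary:
  1 -> 'bar'
  1 -> 'bar'
  2 -> 'slow'
  3 -> 'run'

Decoded: "bar bar slow run"


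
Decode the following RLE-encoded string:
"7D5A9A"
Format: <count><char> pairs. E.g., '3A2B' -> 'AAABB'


Expanding each <count><char> pair:
  7D -> 'DDDDDDD'
  5A -> 'AAAAA'
  9A -> 'AAAAAAAAA'

Decoded = DDDDDDDAAAAAAAAAAAAAA


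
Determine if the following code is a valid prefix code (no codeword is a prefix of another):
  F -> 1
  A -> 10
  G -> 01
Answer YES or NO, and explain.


Checking each pair (does one codeword prefix another?):
  F='1' vs A='10': prefix -- VIOLATION

NO -- this is NOT a valid prefix code. F (1) is a prefix of A (10).


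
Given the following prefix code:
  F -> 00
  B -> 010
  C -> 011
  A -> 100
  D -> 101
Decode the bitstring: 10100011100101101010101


Decoding step by step:
Bits 101 -> D
Bits 00 -> F
Bits 011 -> C
Bits 100 -> A
Bits 101 -> D
Bits 101 -> D
Bits 010 -> B
Bits 101 -> D


Decoded message: DFCADDBD


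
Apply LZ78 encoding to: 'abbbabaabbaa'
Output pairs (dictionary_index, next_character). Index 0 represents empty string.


LZ78 encoding steps:
Dictionary: {0: ''}
Step 1: w='' (idx 0), next='a' -> output (0, 'a'), add 'a' as idx 1
Step 2: w='' (idx 0), next='b' -> output (0, 'b'), add 'b' as idx 2
Step 3: w='b' (idx 2), next='b' -> output (2, 'b'), add 'bb' as idx 3
Step 4: w='a' (idx 1), next='b' -> output (1, 'b'), add 'ab' as idx 4
Step 5: w='a' (idx 1), next='a' -> output (1, 'a'), add 'aa' as idx 5
Step 6: w='bb' (idx 3), next='a' -> output (3, 'a'), add 'bba' as idx 6
Step 7: w='a' (idx 1), end of input -> output (1, '')


Encoded: [(0, 'a'), (0, 'b'), (2, 'b'), (1, 'b'), (1, 'a'), (3, 'a'), (1, '')]


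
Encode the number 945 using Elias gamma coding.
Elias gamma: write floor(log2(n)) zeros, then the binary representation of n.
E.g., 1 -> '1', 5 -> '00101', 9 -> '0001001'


num_bits = floor(log2(945)) + 1 = 10
leading_zeros = num_bits - 1 = 9
binary(945) = 1110110001

Elias gamma(945) = '000000000' + '1110110001' = 0000000001110110001 (19 bits)


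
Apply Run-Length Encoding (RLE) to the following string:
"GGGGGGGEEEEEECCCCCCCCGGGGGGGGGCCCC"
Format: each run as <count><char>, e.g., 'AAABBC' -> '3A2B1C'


Scanning runs left to right:
  i=0: run of 'G' x 7 -> '7G'
  i=7: run of 'E' x 6 -> '6E'
  i=13: run of 'C' x 8 -> '8C'
  i=21: run of 'G' x 9 -> '9G'
  i=30: run of 'C' x 4 -> '4C'

RLE = 7G6E8C9G4C


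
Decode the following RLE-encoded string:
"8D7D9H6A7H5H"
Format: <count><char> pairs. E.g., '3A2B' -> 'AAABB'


Expanding each <count><char> pair:
  8D -> 'DDDDDDDD'
  7D -> 'DDDDDDD'
  9H -> 'HHHHHHHHH'
  6A -> 'AAAAAA'
  7H -> 'HHHHHHH'
  5H -> 'HHHHH'

Decoded = DDDDDDDDDDDDDDDHHHHHHHHHAAAAAAHHHHHHHHHHHH


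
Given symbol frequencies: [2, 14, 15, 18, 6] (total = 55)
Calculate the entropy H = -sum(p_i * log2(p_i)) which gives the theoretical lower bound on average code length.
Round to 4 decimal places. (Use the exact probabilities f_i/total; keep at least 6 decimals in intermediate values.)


Per-symbol terms -p_i * log2(p_i) with p_i = f_i/55:
  p = 2/55 = 0.036364: log2(p) = -4.781360, -p*log2(p) = 0.173868
  p = 14/55 = 0.254545: log2(p) = -1.974005, -p*log2(p) = 0.502474
  p = 15/55 = 0.272727: log2(p) = -1.874469, -p*log2(p) = 0.511219
  p = 18/55 = 0.327273: log2(p) = -1.611435, -p*log2(p) = 0.527379
  p = 6/55 = 0.109091: log2(p) = -3.196397, -p*log2(p) = 0.348698
H = 0.173868 + 0.502474 + 0.511219 + 0.527379 + 0.348698 = 2.063638

H = 2.0636 bits/symbol


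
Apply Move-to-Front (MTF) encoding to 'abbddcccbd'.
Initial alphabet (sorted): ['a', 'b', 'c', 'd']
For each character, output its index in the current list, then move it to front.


MTF encoding:
'a': index 0 in ['a', 'b', 'c', 'd'] -> ['a', 'b', 'c', 'd']
'b': index 1 in ['a', 'b', 'c', 'd'] -> ['b', 'a', 'c', 'd']
'b': index 0 in ['b', 'a', 'c', 'd'] -> ['b', 'a', 'c', 'd']
'd': index 3 in ['b', 'a', 'c', 'd'] -> ['d', 'b', 'a', 'c']
'd': index 0 in ['d', 'b', 'a', 'c'] -> ['d', 'b', 'a', 'c']
'c': index 3 in ['d', 'b', 'a', 'c'] -> ['c', 'd', 'b', 'a']
'c': index 0 in ['c', 'd', 'b', 'a'] -> ['c', 'd', 'b', 'a']
'c': index 0 in ['c', 'd', 'b', 'a'] -> ['c', 'd', 'b', 'a']
'b': index 2 in ['c', 'd', 'b', 'a'] -> ['b', 'c', 'd', 'a']
'd': index 2 in ['b', 'c', 'd', 'a'] -> ['d', 'b', 'c', 'a']


Output: [0, 1, 0, 3, 0, 3, 0, 0, 2, 2]


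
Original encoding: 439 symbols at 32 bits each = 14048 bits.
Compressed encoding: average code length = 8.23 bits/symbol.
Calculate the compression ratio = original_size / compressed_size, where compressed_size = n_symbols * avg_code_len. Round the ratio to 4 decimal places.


original_size = n_symbols * orig_bits = 439 * 32 = 14048 bits
compressed_size = n_symbols * avg_code_len = 439 * 8.23 = 3612.97 bits
ratio = original_size / compressed_size = 14048 / 3612.97 = 3.8882

Compression ratio = 3.8882


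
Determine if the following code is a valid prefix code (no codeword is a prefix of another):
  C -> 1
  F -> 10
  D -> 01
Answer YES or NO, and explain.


Checking each pair (does one codeword prefix another?):
  C='1' vs F='10': prefix -- VIOLATION

NO -- this is NOT a valid prefix code. C (1) is a prefix of F (10).


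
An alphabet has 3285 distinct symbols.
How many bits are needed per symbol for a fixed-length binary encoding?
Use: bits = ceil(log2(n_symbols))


log2(3285) = 11.6817
Bracket: 2^11 = 2048 < 3285 <= 2^12 = 4096
So ceil(log2(3285)) = 12

bits = ceil(log2(3285)) = ceil(11.6817) = 12 bits


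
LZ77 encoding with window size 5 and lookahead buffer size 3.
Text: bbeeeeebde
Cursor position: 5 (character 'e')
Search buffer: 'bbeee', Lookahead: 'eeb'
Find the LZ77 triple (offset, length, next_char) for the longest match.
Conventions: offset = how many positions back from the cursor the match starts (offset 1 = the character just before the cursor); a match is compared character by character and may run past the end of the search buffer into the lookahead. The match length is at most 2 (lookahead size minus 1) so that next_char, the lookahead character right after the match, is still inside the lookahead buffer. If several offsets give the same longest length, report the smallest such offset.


Try each offset into the search buffer:
  offset=1 (pos 4, char 'e'): match length 2
  offset=2 (pos 3, char 'e'): match length 2
  offset=3 (pos 2, char 'e'): match length 2
  offset=4 (pos 1, char 'b'): match length 0
  offset=5 (pos 0, char 'b'): match length 0
Longest match has length 2, found at offsets 1, 2, 3; take the smallest, offset 1.
next_char = character at position 5 + 2 = 7 -> 'b'

Best match: offset=1, length=2 (matching 'ee' starting at position 4)
LZ77 triple: (1, 2, 'b')


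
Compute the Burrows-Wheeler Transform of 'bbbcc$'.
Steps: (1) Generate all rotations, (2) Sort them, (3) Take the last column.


Rotations (sorted):
  0: $bbbcc -> last char: c
  1: bbbcc$ -> last char: $
  2: bbcc$b -> last char: b
  3: bcc$bb -> last char: b
  4: c$bbbc -> last char: c
  5: cc$bbb -> last char: b


BWT = c$bbcb


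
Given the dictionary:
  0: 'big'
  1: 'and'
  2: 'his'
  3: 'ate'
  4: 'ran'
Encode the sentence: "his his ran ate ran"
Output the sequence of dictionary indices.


Look up each word in the dictionary:
  'his' -> 2
  'his' -> 2
  'ran' -> 4
  'ate' -> 3
  'ran' -> 4

Encoded: [2, 2, 4, 3, 4]


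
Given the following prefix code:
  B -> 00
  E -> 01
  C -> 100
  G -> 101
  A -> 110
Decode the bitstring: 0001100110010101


Decoding step by step:
Bits 00 -> B
Bits 01 -> E
Bits 100 -> C
Bits 110 -> A
Bits 01 -> E
Bits 01 -> E
Bits 01 -> E


Decoded message: BECAEEE


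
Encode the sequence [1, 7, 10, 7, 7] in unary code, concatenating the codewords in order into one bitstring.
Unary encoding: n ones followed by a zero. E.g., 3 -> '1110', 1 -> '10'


Encode each number as n ones followed by a terminating 0:
  1 -> 10 (2 bits)
  7 -> 11111110 (8 bits)
  10 -> 11111111110 (11 bits)
  7 -> 11111110 (8 bits)
  7 -> 11111110 (8 bits)
Total length = 2 + 8 + 11 + 8 + 8 = 37 bits.

Unary([1, 7, 10, 7, 7]) = 1011111110111111111101111111011111110 (37 bits)


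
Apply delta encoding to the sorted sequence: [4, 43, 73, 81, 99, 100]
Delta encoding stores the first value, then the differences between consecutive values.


First value: 4
Deltas:
  43 - 4 = 39
  73 - 43 = 30
  81 - 73 = 8
  99 - 81 = 18
  100 - 99 = 1


Delta encoded: [4, 39, 30, 8, 18, 1]


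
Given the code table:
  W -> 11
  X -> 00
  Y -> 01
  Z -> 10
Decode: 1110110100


Decoding:
11 -> W
10 -> Z
11 -> W
01 -> Y
00 -> X


Result: WZWYX


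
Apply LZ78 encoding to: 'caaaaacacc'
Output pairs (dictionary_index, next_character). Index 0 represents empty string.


LZ78 encoding steps:
Dictionary: {0: ''}
Step 1: w='' (idx 0), next='c' -> output (0, 'c'), add 'c' as idx 1
Step 2: w='' (idx 0), next='a' -> output (0, 'a'), add 'a' as idx 2
Step 3: w='a' (idx 2), next='a' -> output (2, 'a'), add 'aa' as idx 3
Step 4: w='aa' (idx 3), next='c' -> output (3, 'c'), add 'aac' as idx 4
Step 5: w='a' (idx 2), next='c' -> output (2, 'c'), add 'ac' as idx 5
Step 6: w='c' (idx 1), end of input -> output (1, '')


Encoded: [(0, 'c'), (0, 'a'), (2, 'a'), (3, 'c'), (2, 'c'), (1, '')]


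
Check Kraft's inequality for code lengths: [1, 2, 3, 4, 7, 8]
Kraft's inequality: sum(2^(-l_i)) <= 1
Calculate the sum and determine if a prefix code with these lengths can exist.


Sum = 2^(-1) + 2^(-2) + 2^(-3) + 2^(-4) + 2^(-7) + 2^(-8)
    = 0.5 + 0.25 + 0.125 + 0.0625 + 0.0078125 + 0.00390625
    = 243/256 = 0.94921875
Since 0.94921875 <= 1, Kraft's inequality IS satisfied.
A prefix code with these lengths CAN exist.

Kraft sum = 0.94921875. Satisfied.


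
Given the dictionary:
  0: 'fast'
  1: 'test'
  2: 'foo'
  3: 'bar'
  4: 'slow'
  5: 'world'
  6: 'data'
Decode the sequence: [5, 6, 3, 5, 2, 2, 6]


Look up each index in the dictionary:
  5 -> 'world'
  6 -> 'data'
  3 -> 'bar'
  5 -> 'world'
  2 -> 'foo'
  2 -> 'foo'
  6 -> 'data'

Decoded: "world data bar world foo foo data"


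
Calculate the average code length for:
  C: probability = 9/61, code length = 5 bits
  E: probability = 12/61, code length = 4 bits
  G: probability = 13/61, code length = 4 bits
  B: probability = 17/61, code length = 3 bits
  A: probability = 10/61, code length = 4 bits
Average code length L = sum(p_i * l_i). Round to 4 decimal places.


Weighted contributions p_i * l_i:
  C: (9/61) * 5 = 45/61
  E: (12/61) * 4 = 48/61
  G: (13/61) * 4 = 52/61
  B: (17/61) * 3 = 51/61
  A: (10/61) * 4 = 40/61
Sum = (45 + 48 + 52 + 51 + 40)/61 = 236/61

L = 236/61 = 3.8689 bits/symbol


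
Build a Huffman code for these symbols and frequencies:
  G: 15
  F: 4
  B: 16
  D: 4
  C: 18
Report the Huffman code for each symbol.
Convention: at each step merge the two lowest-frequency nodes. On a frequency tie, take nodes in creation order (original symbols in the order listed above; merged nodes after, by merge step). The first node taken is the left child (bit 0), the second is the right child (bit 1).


Huffman tree construction:
Step 1: Merge F(4) + D(4) = 8
Step 2: Merge (F+D)(8) + G(15) = 23
Step 3: Merge B(16) + C(18) = 34
Step 4: Merge ((F+D)+G)(23) + (B+C)(34) = 57
Read each symbol's code off the tree from the root (left child = 0, right child = 1).

Codes:
  G: 01 (length 2)
  F: 000 (length 3)
  B: 10 (length 2)
  D: 001 (length 3)
  C: 11 (length 2)
Average code length: 122/57 = 2.1404 bits/symbol


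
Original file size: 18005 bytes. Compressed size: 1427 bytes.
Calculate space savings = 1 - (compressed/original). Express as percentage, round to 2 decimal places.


ratio = compressed/original = 1427/18005 = 0.079256
savings = 1 - ratio = 1 - 0.079256 = 0.920744
as a percentage: 0.920744 * 100 = 92.07%

Space savings = 1 - 1427/18005 = 92.07%


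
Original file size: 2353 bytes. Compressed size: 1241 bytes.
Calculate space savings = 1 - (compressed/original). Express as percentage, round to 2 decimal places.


ratio = compressed/original = 1241/2353 = 0.527412
savings = 1 - ratio = 1 - 0.527412 = 0.472588
as a percentage: 0.472588 * 100 = 47.26%

Space savings = 1 - 1241/2353 = 47.26%


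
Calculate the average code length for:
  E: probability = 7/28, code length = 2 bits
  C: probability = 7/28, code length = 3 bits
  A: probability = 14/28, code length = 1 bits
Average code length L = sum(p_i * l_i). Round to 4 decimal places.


Weighted contributions p_i * l_i:
  E: (7/28) * 2 = 14/28
  C: (7/28) * 3 = 21/28
  A: (14/28) * 1 = 14/28
Sum = (14 + 21 + 14)/28 = 49/28

L = 49/28 = 1.7500 bits/symbol


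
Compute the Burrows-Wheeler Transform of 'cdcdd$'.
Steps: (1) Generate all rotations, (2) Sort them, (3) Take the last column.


Rotations (sorted):
  0: $cdcdd -> last char: d
  1: cdcdd$ -> last char: $
  2: cdd$cd -> last char: d
  3: d$cdcd -> last char: d
  4: dcdd$c -> last char: c
  5: dd$cdc -> last char: c


BWT = d$ddcc


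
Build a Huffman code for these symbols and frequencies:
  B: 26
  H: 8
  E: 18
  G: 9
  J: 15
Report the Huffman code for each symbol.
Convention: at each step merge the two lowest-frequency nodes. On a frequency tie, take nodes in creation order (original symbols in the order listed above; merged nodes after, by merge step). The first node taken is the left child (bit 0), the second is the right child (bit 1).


Huffman tree construction:
Step 1: Merge H(8) + G(9) = 17
Step 2: Merge J(15) + (H+G)(17) = 32
Step 3: Merge E(18) + B(26) = 44
Step 4: Merge (J+(H+G))(32) + (E+B)(44) = 76
Read each symbol's code off the tree from the root (left child = 0, right child = 1).

Codes:
  B: 11 (length 2)
  H: 010 (length 3)
  E: 10 (length 2)
  G: 011 (length 3)
  J: 00 (length 2)
Average code length: 169/76 = 2.2237 bits/symbol


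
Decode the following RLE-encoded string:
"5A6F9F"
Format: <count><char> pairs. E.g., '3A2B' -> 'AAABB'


Expanding each <count><char> pair:
  5A -> 'AAAAA'
  6F -> 'FFFFFF'
  9F -> 'FFFFFFFFF'

Decoded = AAAAAFFFFFFFFFFFFFFF


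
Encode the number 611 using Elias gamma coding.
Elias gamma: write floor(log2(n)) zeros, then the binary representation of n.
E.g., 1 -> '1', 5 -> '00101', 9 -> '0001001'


num_bits = floor(log2(611)) + 1 = 10
leading_zeros = num_bits - 1 = 9
binary(611) = 1001100011

Elias gamma(611) = '000000000' + '1001100011' = 0000000001001100011 (19 bits)


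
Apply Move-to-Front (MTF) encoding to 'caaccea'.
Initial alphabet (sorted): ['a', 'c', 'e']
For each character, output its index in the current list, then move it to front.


MTF encoding:
'c': index 1 in ['a', 'c', 'e'] -> ['c', 'a', 'e']
'a': index 1 in ['c', 'a', 'e'] -> ['a', 'c', 'e']
'a': index 0 in ['a', 'c', 'e'] -> ['a', 'c', 'e']
'c': index 1 in ['a', 'c', 'e'] -> ['c', 'a', 'e']
'c': index 0 in ['c', 'a', 'e'] -> ['c', 'a', 'e']
'e': index 2 in ['c', 'a', 'e'] -> ['e', 'c', 'a']
'a': index 2 in ['e', 'c', 'a'] -> ['a', 'e', 'c']


Output: [1, 1, 0, 1, 0, 2, 2]


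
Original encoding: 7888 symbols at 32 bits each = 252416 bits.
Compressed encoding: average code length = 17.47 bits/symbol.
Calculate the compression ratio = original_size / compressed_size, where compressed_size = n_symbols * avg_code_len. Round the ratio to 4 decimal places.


original_size = n_symbols * orig_bits = 7888 * 32 = 252416 bits
compressed_size = n_symbols * avg_code_len = 7888 * 17.47 = 137803.36 bits
ratio = original_size / compressed_size = 252416 / 137803.36 = 1.8317

Compression ratio = 1.8317


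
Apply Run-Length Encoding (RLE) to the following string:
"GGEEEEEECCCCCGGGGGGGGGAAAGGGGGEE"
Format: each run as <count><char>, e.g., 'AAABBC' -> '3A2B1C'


Scanning runs left to right:
  i=0: run of 'G' x 2 -> '2G'
  i=2: run of 'E' x 6 -> '6E'
  i=8: run of 'C' x 5 -> '5C'
  i=13: run of 'G' x 9 -> '9G'
  i=22: run of 'A' x 3 -> '3A'
  i=25: run of 'G' x 5 -> '5G'
  i=30: run of 'E' x 2 -> '2E'

RLE = 2G6E5C9G3A5G2E


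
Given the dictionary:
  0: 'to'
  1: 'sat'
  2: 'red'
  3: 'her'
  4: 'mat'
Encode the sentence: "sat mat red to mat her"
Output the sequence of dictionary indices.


Look up each word in the dictionary:
  'sat' -> 1
  'mat' -> 4
  'red' -> 2
  'to' -> 0
  'mat' -> 4
  'her' -> 3

Encoded: [1, 4, 2, 0, 4, 3]


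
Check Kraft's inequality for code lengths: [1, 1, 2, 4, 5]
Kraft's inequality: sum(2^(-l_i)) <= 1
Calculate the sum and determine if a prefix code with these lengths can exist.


Sum = 2^(-1) + 2^(-1) + 2^(-2) + 2^(-4) + 2^(-5)
    = 0.5 + 0.5 + 0.25 + 0.0625 + 0.03125
    = 43/32 = 1.34375
Since 1.34375 > 1, Kraft's inequality is NOT satisfied.
A prefix code with these lengths CANNOT exist.

Kraft sum = 1.34375. Not satisfied.


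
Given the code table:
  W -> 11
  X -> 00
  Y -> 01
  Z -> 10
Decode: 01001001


Decoding:
01 -> Y
00 -> X
10 -> Z
01 -> Y


Result: YXZY


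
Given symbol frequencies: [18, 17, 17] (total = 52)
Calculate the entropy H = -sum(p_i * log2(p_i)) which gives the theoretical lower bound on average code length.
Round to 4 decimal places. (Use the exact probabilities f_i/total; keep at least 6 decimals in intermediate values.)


Per-symbol terms -p_i * log2(p_i) with p_i = f_i/52:
  p = 18/52 = 0.346154: log2(p) = -1.530515, -p*log2(p) = 0.529794
  p = 17/52 = 0.326923: log2(p) = -1.612977, -p*log2(p) = 0.527319
  p = 17/52 = 0.326923: log2(p) = -1.612977, -p*log2(p) = 0.527319
H = 0.529794 + 0.527319 + 0.527319 = 1.584432

H = 1.5844 bits/symbol


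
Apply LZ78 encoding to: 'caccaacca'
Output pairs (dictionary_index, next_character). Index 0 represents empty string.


LZ78 encoding steps:
Dictionary: {0: ''}
Step 1: w='' (idx 0), next='c' -> output (0, 'c'), add 'c' as idx 1
Step 2: w='' (idx 0), next='a' -> output (0, 'a'), add 'a' as idx 2
Step 3: w='c' (idx 1), next='c' -> output (1, 'c'), add 'cc' as idx 3
Step 4: w='a' (idx 2), next='a' -> output (2, 'a'), add 'aa' as idx 4
Step 5: w='cc' (idx 3), next='a' -> output (3, 'a'), add 'cca' as idx 5


Encoded: [(0, 'c'), (0, 'a'), (1, 'c'), (2, 'a'), (3, 'a')]


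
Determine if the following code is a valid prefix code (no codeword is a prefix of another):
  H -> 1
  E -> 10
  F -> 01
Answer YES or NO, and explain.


Checking each pair (does one codeword prefix another?):
  H='1' vs E='10': prefix -- VIOLATION

NO -- this is NOT a valid prefix code. H (1) is a prefix of E (10).


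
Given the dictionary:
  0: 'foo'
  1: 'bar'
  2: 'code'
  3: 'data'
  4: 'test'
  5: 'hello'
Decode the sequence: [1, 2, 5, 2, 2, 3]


Look up each index in the dictionary:
  1 -> 'bar'
  2 -> 'code'
  5 -> 'hello'
  2 -> 'code'
  2 -> 'code'
  3 -> 'data'

Decoded: "bar code hello code code data"


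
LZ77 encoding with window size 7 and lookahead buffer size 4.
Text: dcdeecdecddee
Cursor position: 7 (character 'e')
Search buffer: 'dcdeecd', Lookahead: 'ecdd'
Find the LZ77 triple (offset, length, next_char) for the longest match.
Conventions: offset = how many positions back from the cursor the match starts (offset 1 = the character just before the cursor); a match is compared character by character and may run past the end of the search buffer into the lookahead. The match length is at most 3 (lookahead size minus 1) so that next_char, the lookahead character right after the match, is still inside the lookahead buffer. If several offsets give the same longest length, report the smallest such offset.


Try each offset into the search buffer:
  offset=1 (pos 6, char 'd'): match length 0
  offset=2 (pos 5, char 'c'): match length 0
  offset=3 (pos 4, char 'e'): match length 3
  offset=4 (pos 3, char 'e'): match length 1
  offset=5 (pos 2, char 'd'): match length 0
  offset=6 (pos 1, char 'c'): match length 0
  offset=7 (pos 0, char 'd'): match length 0
Longest match has length 3 at offset 3.
next_char = character at position 7 + 3 = 10 -> 'd'

Best match: offset=3, length=3 (matching 'ecd' starting at position 4)
LZ77 triple: (3, 3, 'd')


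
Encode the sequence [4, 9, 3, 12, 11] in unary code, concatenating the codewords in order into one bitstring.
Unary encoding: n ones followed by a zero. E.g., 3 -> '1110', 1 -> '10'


Encode each number as n ones followed by a terminating 0:
  4 -> 11110 (5 bits)
  9 -> 1111111110 (10 bits)
  3 -> 1110 (4 bits)
  12 -> 1111111111110 (13 bits)
  11 -> 111111111110 (12 bits)
Total length = 5 + 10 + 4 + 13 + 12 = 44 bits.

Unary([4, 9, 3, 12, 11]) = 11110111111111011101111111111110111111111110 (44 bits)


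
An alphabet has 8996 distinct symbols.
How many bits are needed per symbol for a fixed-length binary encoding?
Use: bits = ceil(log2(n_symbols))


log2(8996) = 13.1351
Bracket: 2^13 = 8192 < 8996 <= 2^14 = 16384
So ceil(log2(8996)) = 14

bits = ceil(log2(8996)) = ceil(13.1351) = 14 bits


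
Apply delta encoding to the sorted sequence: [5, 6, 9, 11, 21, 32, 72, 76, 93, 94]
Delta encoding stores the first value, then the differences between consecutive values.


First value: 5
Deltas:
  6 - 5 = 1
  9 - 6 = 3
  11 - 9 = 2
  21 - 11 = 10
  32 - 21 = 11
  72 - 32 = 40
  76 - 72 = 4
  93 - 76 = 17
  94 - 93 = 1


Delta encoded: [5, 1, 3, 2, 10, 11, 40, 4, 17, 1]


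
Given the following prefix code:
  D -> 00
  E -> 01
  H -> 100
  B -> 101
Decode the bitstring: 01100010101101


Decoding step by step:
Bits 01 -> E
Bits 100 -> H
Bits 01 -> E
Bits 01 -> E
Bits 01 -> E
Bits 101 -> B


Decoded message: EHEEEB
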